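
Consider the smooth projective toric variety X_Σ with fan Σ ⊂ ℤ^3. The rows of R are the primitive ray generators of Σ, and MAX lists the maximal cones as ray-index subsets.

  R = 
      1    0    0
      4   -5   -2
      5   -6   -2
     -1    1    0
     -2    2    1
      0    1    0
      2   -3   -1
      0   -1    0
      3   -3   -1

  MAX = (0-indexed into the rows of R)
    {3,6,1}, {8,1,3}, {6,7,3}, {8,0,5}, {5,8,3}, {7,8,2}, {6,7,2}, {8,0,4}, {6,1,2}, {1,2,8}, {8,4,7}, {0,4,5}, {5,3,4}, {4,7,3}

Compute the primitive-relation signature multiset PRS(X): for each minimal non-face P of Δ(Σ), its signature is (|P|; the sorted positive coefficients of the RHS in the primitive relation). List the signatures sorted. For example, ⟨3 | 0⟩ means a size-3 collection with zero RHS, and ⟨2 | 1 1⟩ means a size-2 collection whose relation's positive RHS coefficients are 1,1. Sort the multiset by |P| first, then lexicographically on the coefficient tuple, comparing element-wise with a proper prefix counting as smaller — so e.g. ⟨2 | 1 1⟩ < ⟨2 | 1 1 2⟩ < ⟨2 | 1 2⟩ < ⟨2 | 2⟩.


18 collections generate NE(X_Σ); each relation:

  • {5,7}:  v_{5} + v_{7} = 0 ; sig = ⟨2 | 0⟩
  • {0,3}:  v_{0} + v_{3} = v_{5} ; sig = ⟨2 | 1⟩
  • {0,6}:  v_{0} + v_{6} = v_{8} ; sig = ⟨2 | 1⟩
  • {1,4}:  v_{1} + v_{4} = v_{6} ; sig = ⟨2 | 1⟩
  • {2,3}:  v_{2} + v_{3} = v_{1} ; sig = ⟨2 | 1⟩
  • {4,6}:  v_{4} + v_{6} = v_{7} ; sig = ⟨2 | 1⟩
  • {6,8}:  v_{6} + v_{8} = v_{2} ; sig = ⟨2 | 1⟩
  • {0,7}:  v_{0} + v_{7} = v_{4} + v_{8} ; sig = ⟨2 | 1 1⟩
  • {2,4}:  v_{2} + v_{4} = v_{7} + v_{8} ; sig = ⟨2 | 1 1⟩
  • {5,6}:  v_{5} + v_{6} = v_{3} + v_{8} ; sig = ⟨2 | 1 1⟩
  • {0,1}:  v_{0} + v_{1} = v_{3} + 2·v_{8} ; sig = ⟨2 | 1 2⟩
  • {2,5}:  v_{2} + v_{5} = v_{3} + 2·v_{8} ; sig = ⟨2 | 1 2⟩
  • {0,2}:  v_{0} + v_{2} = 2·v_{8} ; sig = ⟨2 | 2⟩
  • {1,7}:  v_{1} + v_{7} = 2·v_{6} ; sig = ⟨2 | 2⟩
  • {1,5}:  v_{1} + v_{5} = 2·v_{3} + 2·v_{8} ; sig = ⟨2 | 2 2⟩
  • {3,4,8}:  v_{3} + v_{4} + v_{8} = 0 ; sig = ⟨3 | 0⟩
  • {3,7,8}:  v_{3} + v_{7} + v_{8} = v_{6} ; sig = ⟨3 | 1⟩
  • {4,5,8}:  v_{4} + v_{5} + v_{8} = v_{0} ; sig = ⟨3 | 1⟩

so the primitive-relation signature multiset is
[⟨2 | 0⟩, ⟨2 | 1⟩, ⟨2 | 1⟩, ⟨2 | 1⟩, ⟨2 | 1⟩, ⟨2 | 1⟩, ⟨2 | 1⟩, ⟨2 | 1 1⟩, ⟨2 | 1 1⟩, ⟨2 | 1 1⟩, ⟨2 | 1 2⟩, ⟨2 | 1 2⟩, ⟨2 | 2⟩, ⟨2 | 2⟩, ⟨2 | 2 2⟩, ⟨3 | 0⟩, ⟨3 | 1⟩, ⟨3 | 1⟩]


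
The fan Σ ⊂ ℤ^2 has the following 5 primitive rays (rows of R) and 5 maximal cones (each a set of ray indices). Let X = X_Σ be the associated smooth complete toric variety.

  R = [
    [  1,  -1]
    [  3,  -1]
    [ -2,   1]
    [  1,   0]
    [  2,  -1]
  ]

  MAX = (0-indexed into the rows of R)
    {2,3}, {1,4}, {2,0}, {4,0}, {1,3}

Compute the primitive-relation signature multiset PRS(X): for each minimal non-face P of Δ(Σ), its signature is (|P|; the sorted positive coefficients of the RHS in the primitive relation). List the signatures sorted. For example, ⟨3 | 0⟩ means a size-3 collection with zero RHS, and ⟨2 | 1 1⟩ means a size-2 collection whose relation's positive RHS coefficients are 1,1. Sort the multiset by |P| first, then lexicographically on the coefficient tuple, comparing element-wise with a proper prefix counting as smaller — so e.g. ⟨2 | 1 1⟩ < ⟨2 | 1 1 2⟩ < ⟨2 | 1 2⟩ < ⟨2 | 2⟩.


Σ has 5 primitive collections:

  P = {2,4}:  v_{2} + v_{4} = 0  ⇒ sig = ⟨2 | 0⟩
  P = {0,3}:  v_{0} + v_{3} = v_{4}  ⇒ sig = ⟨2 | 1⟩
  P = {1,2}:  v_{1} + v_{2} = v_{3}  ⇒ sig = ⟨2 | 1⟩
  P = {3,4}:  v_{3} + v_{4} = v_{1}  ⇒ sig = ⟨2 | 1⟩
  P = {0,1}:  v_{0} + v_{1} = 2·v_{4}  ⇒ sig = ⟨2 | 2⟩

Signatures (|P|; sorted positive RHS coefficients), sorted:
    |P|=2: 5 collections, coeffs (), (1), (1), (1), (2)


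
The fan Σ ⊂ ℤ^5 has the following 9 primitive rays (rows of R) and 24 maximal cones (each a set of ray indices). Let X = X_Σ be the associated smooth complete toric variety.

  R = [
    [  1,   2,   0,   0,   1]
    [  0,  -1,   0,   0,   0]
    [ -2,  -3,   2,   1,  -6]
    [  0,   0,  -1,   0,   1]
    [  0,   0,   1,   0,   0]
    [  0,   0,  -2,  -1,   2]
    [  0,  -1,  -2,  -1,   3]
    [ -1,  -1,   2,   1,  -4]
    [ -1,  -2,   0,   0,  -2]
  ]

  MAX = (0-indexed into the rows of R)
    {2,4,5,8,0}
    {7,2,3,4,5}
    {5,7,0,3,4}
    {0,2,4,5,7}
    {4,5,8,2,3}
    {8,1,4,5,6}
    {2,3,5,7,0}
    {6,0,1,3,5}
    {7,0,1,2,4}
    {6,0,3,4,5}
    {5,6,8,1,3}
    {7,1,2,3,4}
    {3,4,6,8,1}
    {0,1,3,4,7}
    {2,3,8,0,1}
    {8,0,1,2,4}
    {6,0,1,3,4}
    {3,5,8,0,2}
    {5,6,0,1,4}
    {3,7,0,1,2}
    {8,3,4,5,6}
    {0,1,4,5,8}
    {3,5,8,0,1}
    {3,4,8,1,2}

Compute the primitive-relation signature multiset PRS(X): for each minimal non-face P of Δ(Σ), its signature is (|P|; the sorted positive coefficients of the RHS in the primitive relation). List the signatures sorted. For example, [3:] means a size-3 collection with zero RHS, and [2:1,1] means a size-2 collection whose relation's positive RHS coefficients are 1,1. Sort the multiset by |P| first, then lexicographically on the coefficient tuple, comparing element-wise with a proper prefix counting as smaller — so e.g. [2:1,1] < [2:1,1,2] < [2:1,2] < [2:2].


Δ(Σ) — 9 vertices, 9 min non-faces:

  {7,8}:  v_{7} + v_{8} = v_{2}  so sig = [2:1]
  {6,7}:  v_{6} + v_{7} = v_{3} + v_{4} + v_{8}  so sig = [2:1,1,1]
  {2,6}:  v_{2} + v_{6} = v_{3} + v_{4} + 2·v_{8}  so sig = [2:1,1,2]
  {1,5,7}:  v_{1} + v_{5} + v_{7} = v_{8}  so sig = [3:1]
  {0,6,8}:  v_{0} + v_{6} + v_{8} = v_{1} + v_{5}  so sig = [3:1,1]
  {1,2,5}:  v_{1} + v_{2} + v_{5} = 2·v_{8}  so sig = [3:2]
  {0,3,4,8}:  v_{0} + v_{3} + v_{4} + v_{8} = 0  so sig = [4:]
  {0,2,3,4}:  v_{0} + v_{2} + v_{3} + v_{4} = v_{7}  so sig = [4:1]
  {1,3,4,5}:  v_{1} + v_{3} + v_{4} + v_{5} = v_{6}  so sig = [4:1]

so the primitive-relation signature multiset is
[[2:1], [2:1,1,1], [2:1,1,2], [3:1], [3:1,1], [3:2], [4:], [4:1], [4:1]]


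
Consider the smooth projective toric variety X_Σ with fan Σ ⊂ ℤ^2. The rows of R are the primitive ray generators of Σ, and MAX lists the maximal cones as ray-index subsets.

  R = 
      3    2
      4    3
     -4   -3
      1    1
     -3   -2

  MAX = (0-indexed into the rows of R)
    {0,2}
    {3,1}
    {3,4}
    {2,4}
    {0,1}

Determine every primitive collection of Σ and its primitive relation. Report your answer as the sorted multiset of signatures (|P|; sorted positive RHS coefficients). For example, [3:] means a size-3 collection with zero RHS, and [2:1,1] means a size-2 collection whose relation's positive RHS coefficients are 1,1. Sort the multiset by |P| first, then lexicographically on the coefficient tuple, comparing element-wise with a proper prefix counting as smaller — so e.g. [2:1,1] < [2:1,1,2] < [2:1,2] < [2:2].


5 collections generate NE(X_Σ); each relation:

  • {0,4}:  v_{0} + v_{4} = 0  so sig = [2:]
  • {1,2}:  v_{1} + v_{2} = 0  so sig = [2:]
  • {0,3}:  v_{0} + v_{3} = v_{1}  so sig = [2:1]
  • {1,4}:  v_{1} + v_{4} = v_{3}  so sig = [2:1]
  • {2,3}:  v_{2} + v_{3} = v_{4}  so sig = [2:1]

Sorted signature multiset PRS(X):
    |P|=2: 5 collections, coeffs (), (), (1), (1), (1)


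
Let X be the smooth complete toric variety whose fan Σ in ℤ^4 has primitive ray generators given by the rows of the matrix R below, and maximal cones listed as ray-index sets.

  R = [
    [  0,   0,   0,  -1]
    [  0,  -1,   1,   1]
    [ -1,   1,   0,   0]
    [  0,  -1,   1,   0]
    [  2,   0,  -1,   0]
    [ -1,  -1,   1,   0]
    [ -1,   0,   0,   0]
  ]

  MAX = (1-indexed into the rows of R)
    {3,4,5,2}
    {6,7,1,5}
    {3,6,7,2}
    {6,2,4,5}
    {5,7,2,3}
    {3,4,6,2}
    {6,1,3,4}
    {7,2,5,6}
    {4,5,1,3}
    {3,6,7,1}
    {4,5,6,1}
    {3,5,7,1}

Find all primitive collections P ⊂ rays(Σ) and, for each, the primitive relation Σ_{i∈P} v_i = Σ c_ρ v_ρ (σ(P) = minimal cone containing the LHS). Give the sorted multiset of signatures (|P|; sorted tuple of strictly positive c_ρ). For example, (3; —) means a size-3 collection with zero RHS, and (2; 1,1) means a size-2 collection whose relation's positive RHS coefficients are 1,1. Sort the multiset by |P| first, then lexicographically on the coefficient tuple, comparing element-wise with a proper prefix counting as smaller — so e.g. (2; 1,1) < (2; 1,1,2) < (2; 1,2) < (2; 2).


The 3 primitive collections of Σ (r=7, n=4):

  {1,2}:  v_{1} + v_{2} = v_{4} ; sig = (2; 1)
  {4,7}:  v_{4} + v_{7} = v_{6} ; sig = (2; 1)
  {3,5,6}:  v_{3} + v_{5} + v_{6} = 0 ; sig = (3; —)

Sorted signature multiset PRS(X):
{ (2; 1) ×2,  (3; —) }


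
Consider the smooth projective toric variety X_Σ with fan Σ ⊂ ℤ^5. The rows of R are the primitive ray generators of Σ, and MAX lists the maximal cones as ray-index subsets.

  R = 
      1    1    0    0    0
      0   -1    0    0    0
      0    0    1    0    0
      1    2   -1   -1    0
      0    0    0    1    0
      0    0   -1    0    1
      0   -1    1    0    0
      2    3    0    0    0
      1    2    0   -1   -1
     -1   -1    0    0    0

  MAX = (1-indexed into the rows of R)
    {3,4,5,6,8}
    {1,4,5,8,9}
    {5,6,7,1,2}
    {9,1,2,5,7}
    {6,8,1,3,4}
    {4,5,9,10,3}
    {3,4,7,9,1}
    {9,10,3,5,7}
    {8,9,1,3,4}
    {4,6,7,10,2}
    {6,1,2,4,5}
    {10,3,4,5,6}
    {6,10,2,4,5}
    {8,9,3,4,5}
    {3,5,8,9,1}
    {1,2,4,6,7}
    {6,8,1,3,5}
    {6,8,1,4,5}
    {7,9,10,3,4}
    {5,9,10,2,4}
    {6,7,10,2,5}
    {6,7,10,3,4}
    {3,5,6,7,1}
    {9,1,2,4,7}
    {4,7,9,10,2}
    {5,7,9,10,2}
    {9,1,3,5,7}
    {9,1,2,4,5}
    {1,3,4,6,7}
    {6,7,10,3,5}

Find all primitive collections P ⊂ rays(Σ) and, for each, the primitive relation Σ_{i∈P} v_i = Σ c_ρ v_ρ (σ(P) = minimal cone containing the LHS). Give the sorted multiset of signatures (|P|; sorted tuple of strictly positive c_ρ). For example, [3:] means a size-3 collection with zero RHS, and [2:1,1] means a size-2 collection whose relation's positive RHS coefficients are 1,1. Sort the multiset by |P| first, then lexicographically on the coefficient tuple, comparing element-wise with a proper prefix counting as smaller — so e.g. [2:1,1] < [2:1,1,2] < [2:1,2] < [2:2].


Δ(Σ) — 10 vertices, 8 min non-faces:

  • {1,10}:  v_{1} + v_{10} = 0  ⇒ sig = [2:]
  • {2,3}:  v_{2} + v_{3} = v_{7}  ⇒ sig = [2:1]
  • {6,9}:  v_{6} + v_{9} = v_{4}  ⇒ sig = [2:1]
  • {8,10}:  v_{8} + v_{10} = v_{3} + v_{4} + v_{5}  ⇒ sig = [2:1,1,1]
  • {7,8}:  v_{7} + v_{8} = 2·v_{1} + v_{3}  ⇒ sig = [2:1,2]
  • {2,8}:  v_{2} + v_{8} = 2·v_{1}  ⇒ sig = [2:2]
  • {4,5,7}:  v_{4} + v_{5} + v_{7} = v_{1}  ⇒ sig = [3:1]
  • {1,3,4,5}:  v_{1} + v_{3} + v_{4} + v_{5} = v_{8}  ⇒ sig = [4:1]

so the primitive-relation signature multiset is
    |P|=2: 6 collections, coeffs (), (1), (1), (1,1,1), (1,2), (2)
    |P|=3: 1 collection, coeffs (1)
    |P|=4: 1 collection, coeffs (1)


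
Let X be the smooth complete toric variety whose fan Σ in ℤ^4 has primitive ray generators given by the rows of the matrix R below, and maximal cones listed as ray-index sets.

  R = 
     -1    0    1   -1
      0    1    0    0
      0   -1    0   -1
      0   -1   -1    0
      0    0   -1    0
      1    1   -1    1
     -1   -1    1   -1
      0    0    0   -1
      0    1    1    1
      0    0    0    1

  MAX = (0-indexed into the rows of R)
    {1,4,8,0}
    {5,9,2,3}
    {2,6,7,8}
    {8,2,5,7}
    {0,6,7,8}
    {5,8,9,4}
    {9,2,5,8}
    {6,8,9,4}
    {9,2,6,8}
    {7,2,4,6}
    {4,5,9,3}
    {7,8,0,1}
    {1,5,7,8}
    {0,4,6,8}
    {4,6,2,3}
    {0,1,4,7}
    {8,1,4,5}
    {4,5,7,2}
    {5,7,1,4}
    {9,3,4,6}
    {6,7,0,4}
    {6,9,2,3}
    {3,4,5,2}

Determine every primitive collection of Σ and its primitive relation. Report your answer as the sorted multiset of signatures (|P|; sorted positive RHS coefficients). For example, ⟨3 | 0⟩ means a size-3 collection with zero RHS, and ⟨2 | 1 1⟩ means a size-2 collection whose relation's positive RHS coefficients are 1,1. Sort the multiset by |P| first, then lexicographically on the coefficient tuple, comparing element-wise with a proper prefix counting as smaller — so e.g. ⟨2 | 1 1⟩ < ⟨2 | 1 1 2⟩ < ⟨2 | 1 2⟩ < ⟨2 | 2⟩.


|primitive collections| = 15. Relations:

  {5,6}:  v_{5} + v_{6} = 0  →  sig = ⟨2 | 0⟩
  {7,9}:  v_{7} + v_{9} = 0  →  sig = ⟨2 | 0⟩
  {0,5}:  v_{0} + v_{5} = v_{1}  →  sig = ⟨2 | 1⟩
  {1,2}:  v_{1} + v_{2} = v_{7}  →  sig = ⟨2 | 1⟩
  {1,3}:  v_{1} + v_{3} = v_{4}  →  sig = ⟨2 | 1⟩
  {1,6}:  v_{1} + v_{6} = v_{0}  →  sig = ⟨2 | 1⟩
  {3,8}:  v_{3} + v_{8} = v_{9}  →  sig = ⟨2 | 1⟩
  {0,2}:  v_{0} + v_{2} = v_{6} + v_{7}  →  sig = ⟨2 | 1 1⟩
  {0,3}:  v_{0} + v_{3} = v_{4} + v_{6}  →  sig = ⟨2 | 1 1⟩
  {1,9}:  v_{1} + v_{9} = v_{4} + v_{8}  →  sig = ⟨2 | 1 1⟩
  {3,7}:  v_{3} + v_{7} = v_{2} + v_{4}  →  sig = ⟨2 | 1 1⟩
  {0,9}:  v_{0} + v_{9} = v_{4} + v_{6} + v_{8}  →  sig = ⟨2 | 1 1 1⟩
  {2,4,8}:  v_{2} + v_{4} + v_{8} = 0  →  sig = ⟨3 | 0⟩
  {2,4,9}:  v_{2} + v_{4} + v_{9} = v_{3}  →  sig = ⟨3 | 1⟩
  {4,7,8}:  v_{4} + v_{7} + v_{8} = v_{1}  →  sig = ⟨3 | 1⟩

Signatures (|P|; sorted positive RHS coefficients), sorted:
[⟨2 | 0⟩, ⟨2 | 0⟩, ⟨2 | 1⟩, ⟨2 | 1⟩, ⟨2 | 1⟩, ⟨2 | 1⟩, ⟨2 | 1⟩, ⟨2 | 1 1⟩, ⟨2 | 1 1⟩, ⟨2 | 1 1⟩, ⟨2 | 1 1⟩, ⟨2 | 1 1 1⟩, ⟨3 | 0⟩, ⟨3 | 1⟩, ⟨3 | 1⟩]


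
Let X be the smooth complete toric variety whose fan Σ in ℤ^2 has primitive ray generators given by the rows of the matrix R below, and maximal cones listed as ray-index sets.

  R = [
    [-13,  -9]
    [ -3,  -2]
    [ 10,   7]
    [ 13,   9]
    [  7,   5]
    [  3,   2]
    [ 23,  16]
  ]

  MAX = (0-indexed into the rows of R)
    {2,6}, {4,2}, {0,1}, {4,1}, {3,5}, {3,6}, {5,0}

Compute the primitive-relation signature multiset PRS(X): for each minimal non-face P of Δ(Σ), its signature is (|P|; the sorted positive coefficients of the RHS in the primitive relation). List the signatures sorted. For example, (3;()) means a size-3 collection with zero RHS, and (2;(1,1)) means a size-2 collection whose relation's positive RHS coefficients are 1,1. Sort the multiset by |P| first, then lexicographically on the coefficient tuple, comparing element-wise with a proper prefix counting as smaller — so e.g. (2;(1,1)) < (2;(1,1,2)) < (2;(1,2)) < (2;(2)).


Δ(Σ) — 7 vertices, 14 min non-faces:

  P={0,3}:  v_{0} + v_{3} = 0  →  sig = (2;())
  P={1,5}:  v_{1} + v_{5} = 0  →  sig = (2;())
  P={0,2}:  v_{0} + v_{2} = v_{1}  →  sig = (2;(1))
  P={0,6}:  v_{0} + v_{6} = v_{2}  →  sig = (2;(1))
  P={1,2}:  v_{1} + v_{2} = v_{4}  →  sig = (2;(1))
  P={1,3}:  v_{1} + v_{3} = v_{2}  →  sig = (2;(1))
  P={2,3}:  v_{2} + v_{3} = v_{6}  →  sig = (2;(1))
  P={2,5}:  v_{2} + v_{5} = v_{3}  →  sig = (2;(1))
  P={4,5}:  v_{4} + v_{5} = v_{2}  →  sig = (2;(1))
  P={0,4}:  v_{0} + v_{4} = 2·v_{1}  →  sig = (2;(2))
  P={1,6}:  v_{1} + v_{6} = 2·v_{2}  →  sig = (2;(2))
  P={3,4}:  v_{3} + v_{4} = 2·v_{2}  →  sig = (2;(2))
  P={5,6}:  v_{5} + v_{6} = 2·v_{3}  →  sig = (2;(2))
  P={4,6}:  v_{4} + v_{6} = 3·v_{2}  →  sig = (2;(3))

so the primitive-relation signature multiset is
    |P|=2: 14 collections, coeffs (), (), (1), (1), (1), (1), (1), (1), (1), (2), (2), (2), (2), (3)


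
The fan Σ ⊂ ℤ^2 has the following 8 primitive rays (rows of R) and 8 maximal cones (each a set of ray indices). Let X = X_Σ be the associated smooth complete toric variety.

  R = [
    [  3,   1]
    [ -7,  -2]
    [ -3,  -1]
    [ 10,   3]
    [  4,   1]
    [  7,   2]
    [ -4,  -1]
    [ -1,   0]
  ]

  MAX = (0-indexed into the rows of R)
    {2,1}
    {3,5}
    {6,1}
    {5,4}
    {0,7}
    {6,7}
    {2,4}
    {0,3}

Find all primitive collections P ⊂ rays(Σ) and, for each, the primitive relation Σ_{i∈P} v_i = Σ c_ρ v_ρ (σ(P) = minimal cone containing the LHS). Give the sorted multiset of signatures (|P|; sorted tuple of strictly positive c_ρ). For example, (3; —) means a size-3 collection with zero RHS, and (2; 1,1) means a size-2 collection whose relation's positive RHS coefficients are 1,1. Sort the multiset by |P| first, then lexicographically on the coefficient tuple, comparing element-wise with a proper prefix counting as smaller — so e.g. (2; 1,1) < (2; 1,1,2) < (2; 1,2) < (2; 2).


Minimal non-faces — 20 found among 8 rays, 8 max cones:

  {0,2}:  v_{0} + v_{2} = 0  ⇒ sig = (2; —)
  {1,5}:  v_{1} + v_{5} = 0  ⇒ sig = (2; —)
  {4,6}:  v_{4} + v_{6} = 0  ⇒ sig = (2; —)
  {0,1}:  v_{0} + v_{1} = v_{6}  ⇒ sig = (2; 1)
  {0,4}:  v_{0} + v_{4} = v_{5}  ⇒ sig = (2; 1)
  {0,5}:  v_{0} + v_{5} = v_{3}  ⇒ sig = (2; 1)
  {0,6}:  v_{0} + v_{6} = v_{7}  ⇒ sig = (2; 1)
  {1,3}:  v_{1} + v_{3} = v_{0}  ⇒ sig = (2; 1)
  {1,4}:  v_{1} + v_{4} = v_{2}  ⇒ sig = (2; 1)
  {2,3}:  v_{2} + v_{3} = v_{5}  ⇒ sig = (2; 1)
  {2,5}:  v_{2} + v_{5} = v_{4}  ⇒ sig = (2; 1)
  {2,6}:  v_{2} + v_{6} = v_{1}  ⇒ sig = (2; 1)
  {2,7}:  v_{2} + v_{7} = v_{6}  ⇒ sig = (2; 1)
  {4,7}:  v_{4} + v_{7} = v_{0}  ⇒ sig = (2; 1)
  {5,6}:  v_{5} + v_{6} = v_{0}  ⇒ sig = (2; 1)
  {1,7}:  v_{1} + v_{7} = 2·v_{6}  ⇒ sig = (2; 2)
  {3,4}:  v_{3} + v_{4} = 2·v_{5}  ⇒ sig = (2; 2)
  {3,6}:  v_{3} + v_{6} = 2·v_{0}  ⇒ sig = (2; 2)
  {5,7}:  v_{5} + v_{7} = 2·v_{0}  ⇒ sig = (2; 2)
  {3,7}:  v_{3} + v_{7} = 3·v_{0}  ⇒ sig = (2; 3)

Signatures (|P|; sorted positive RHS coefficients), sorted:
    |P|=2: 20 collections, coeffs (), (), (), (1), (1), (1), (1), (1), (1), (1), (1), (1), (1), (1), (1), (2), (2), (2), (2), (3)


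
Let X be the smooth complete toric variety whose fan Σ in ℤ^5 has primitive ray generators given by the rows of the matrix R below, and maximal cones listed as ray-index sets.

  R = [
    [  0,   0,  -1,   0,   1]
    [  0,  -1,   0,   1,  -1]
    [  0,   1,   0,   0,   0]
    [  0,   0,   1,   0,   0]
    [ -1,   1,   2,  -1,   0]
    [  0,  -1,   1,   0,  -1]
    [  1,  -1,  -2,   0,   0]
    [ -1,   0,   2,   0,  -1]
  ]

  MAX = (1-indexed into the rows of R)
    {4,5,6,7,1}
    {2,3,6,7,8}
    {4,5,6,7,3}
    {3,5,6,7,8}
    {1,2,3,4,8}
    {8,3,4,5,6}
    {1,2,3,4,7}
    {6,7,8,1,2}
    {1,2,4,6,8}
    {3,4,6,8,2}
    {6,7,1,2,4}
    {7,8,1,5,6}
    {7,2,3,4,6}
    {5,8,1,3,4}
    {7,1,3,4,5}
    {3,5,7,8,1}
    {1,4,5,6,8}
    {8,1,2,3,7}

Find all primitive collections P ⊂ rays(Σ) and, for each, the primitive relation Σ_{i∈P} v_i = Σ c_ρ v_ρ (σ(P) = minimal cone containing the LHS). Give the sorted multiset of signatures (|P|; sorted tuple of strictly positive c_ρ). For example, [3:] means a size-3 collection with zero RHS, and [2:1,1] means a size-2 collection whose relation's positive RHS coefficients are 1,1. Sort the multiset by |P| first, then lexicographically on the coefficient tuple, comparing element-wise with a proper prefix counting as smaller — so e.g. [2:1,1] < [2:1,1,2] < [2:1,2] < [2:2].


Primitive collections (3):

  {2,5}:  v_{2} + v_{5} = v_{8}  ⇒ sig = [2:1]
  {1,3,6}:  v_{1} + v_{3} + v_{6} = 0  ⇒ sig = [3:]
  {4,7,8}:  v_{4} + v_{7} + v_{8} = v_{6}  ⇒ sig = [3:1]

Hence PRS(X_Σ) =
    |P|=2: 1 collection, coeffs (1)
    |P|=3: 2 collections, coeffs (), (1)


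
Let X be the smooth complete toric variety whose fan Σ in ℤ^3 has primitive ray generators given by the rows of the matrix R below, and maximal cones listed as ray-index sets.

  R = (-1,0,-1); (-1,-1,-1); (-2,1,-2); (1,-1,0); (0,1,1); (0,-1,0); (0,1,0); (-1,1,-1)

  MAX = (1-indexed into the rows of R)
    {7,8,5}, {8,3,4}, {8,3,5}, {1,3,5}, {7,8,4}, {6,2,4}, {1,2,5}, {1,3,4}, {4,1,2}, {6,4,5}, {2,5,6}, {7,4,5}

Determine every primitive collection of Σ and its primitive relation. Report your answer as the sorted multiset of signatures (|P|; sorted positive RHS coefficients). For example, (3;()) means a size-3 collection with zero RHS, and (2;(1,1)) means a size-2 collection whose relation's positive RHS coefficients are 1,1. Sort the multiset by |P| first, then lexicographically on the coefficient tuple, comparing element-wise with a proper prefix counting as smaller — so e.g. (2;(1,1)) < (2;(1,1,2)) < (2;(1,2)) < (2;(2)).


14 collections generate NE(X_Σ); each relation:

  • {6,7}:  v_{6} + v_{7} = 0  →  sig = (2;())
  • {1,6}:  v_{1} + v_{6} = v_{2}  →  sig = (2;(1))
  • {1,7}:  v_{1} + v_{7} = v_{8}  →  sig = (2;(1))
  • {1,8}:  v_{1} + v_{8} = v_{3}  →  sig = (2;(1))
  • {2,7}:  v_{2} + v_{7} = v_{1}  →  sig = (2;(1))
  • {6,8}:  v_{6} + v_{8} = v_{1}  →  sig = (2;(1))
  • {2,8}:  v_{2} + v_{8} = 2·v_{1}  →  sig = (2;(2))
  • {3,6}:  v_{3} + v_{6} = 2·v_{1}  →  sig = (2;(2))
  • {3,7}:  v_{3} + v_{7} = 2·v_{8}  →  sig = (2;(2))
  • {2,3}:  v_{2} + v_{3} = 3·v_{1}  →  sig = (2;(3))
  • {1,4,5}:  v_{1} + v_{4} + v_{5} = 0  →  sig = (3;())
  • {2,4,5}:  v_{2} + v_{4} + v_{5} = v_{6}  →  sig = (3;(1))
  • {3,4,5}:  v_{3} + v_{4} + v_{5} = v_{8}  →  sig = (3;(1))
  • {4,5,8}:  v_{4} + v_{5} + v_{8} = v_{7}  →  sig = (3;(1))

so the primitive-relation signature multiset is
[(2;()), (2;(1)), (2;(1)), (2;(1)), (2;(1)), (2;(1)), (2;(2)), (2;(2)), (2;(2)), (2;(3)), (3;()), (3;(1)), (3;(1)), (3;(1))]


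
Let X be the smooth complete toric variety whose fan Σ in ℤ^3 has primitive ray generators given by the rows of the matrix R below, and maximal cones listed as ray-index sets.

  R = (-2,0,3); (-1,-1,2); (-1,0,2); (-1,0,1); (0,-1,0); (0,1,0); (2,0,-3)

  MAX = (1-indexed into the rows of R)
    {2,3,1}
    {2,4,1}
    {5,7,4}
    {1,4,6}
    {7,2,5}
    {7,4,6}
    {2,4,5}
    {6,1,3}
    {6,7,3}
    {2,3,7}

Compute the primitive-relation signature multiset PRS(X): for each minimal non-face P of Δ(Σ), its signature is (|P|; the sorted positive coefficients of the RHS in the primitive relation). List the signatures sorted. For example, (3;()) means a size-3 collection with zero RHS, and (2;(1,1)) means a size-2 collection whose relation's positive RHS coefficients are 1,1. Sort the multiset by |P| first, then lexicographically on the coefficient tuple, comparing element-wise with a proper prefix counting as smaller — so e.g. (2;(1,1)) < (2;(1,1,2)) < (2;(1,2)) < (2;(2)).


7 collections generate NE(X_Σ); each relation:

  P = {1,7}:  v_{1} + v_{7} = 0 — sig = (2;())
  P = {5,6}:  v_{5} + v_{6} = 0 — sig = (2;())
  P = {2,6}:  v_{2} + v_{6} = v_{3} — sig = (2;(1))
  P = {3,4}:  v_{3} + v_{4} = v_{1} — sig = (2;(1))
  P = {3,5}:  v_{3} + v_{5} = v_{2} — sig = (2;(1))
  P = {1,5}:  v_{1} + v_{5} = v_{2} + v_{4} — sig = (2;(1,1))
  P = {2,4,7}:  v_{2} + v_{4} + v_{7} = v_{5} — sig = (3;(1))

Sorted signature multiset PRS(X):
{ (2;()) ×2,  (2;(1)) ×3,  (2;(1,1)),  (3;(1)) }


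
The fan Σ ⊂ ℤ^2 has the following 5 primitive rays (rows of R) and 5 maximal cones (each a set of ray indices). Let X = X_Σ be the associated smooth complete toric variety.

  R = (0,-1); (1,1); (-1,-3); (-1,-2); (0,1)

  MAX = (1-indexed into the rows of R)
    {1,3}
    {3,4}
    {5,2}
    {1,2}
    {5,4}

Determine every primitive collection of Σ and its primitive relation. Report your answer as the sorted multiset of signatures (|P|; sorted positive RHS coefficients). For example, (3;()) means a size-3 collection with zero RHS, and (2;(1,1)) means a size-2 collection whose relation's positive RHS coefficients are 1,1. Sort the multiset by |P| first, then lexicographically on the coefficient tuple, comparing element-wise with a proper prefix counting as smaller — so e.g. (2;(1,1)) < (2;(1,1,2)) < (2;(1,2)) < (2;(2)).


5 collections generate NE(X_Σ); each relation:

  P={1,5}:  v_{1} + v_{5} = 0  ⇒ sig = (2;())
  P={1,4}:  v_{1} + v_{4} = v_{3}  ⇒ sig = (2;(1))
  P={2,4}:  v_{2} + v_{4} = v_{1}  ⇒ sig = (2;(1))
  P={3,5}:  v_{3} + v_{5} = v_{4}  ⇒ sig = (2;(1))
  P={2,3}:  v_{2} + v_{3} = 2·v_{1}  ⇒ sig = (2;(2))

Hence PRS(X_Σ) =
    |P|=2: 5 collections, coeffs (), (1), (1), (1), (2)


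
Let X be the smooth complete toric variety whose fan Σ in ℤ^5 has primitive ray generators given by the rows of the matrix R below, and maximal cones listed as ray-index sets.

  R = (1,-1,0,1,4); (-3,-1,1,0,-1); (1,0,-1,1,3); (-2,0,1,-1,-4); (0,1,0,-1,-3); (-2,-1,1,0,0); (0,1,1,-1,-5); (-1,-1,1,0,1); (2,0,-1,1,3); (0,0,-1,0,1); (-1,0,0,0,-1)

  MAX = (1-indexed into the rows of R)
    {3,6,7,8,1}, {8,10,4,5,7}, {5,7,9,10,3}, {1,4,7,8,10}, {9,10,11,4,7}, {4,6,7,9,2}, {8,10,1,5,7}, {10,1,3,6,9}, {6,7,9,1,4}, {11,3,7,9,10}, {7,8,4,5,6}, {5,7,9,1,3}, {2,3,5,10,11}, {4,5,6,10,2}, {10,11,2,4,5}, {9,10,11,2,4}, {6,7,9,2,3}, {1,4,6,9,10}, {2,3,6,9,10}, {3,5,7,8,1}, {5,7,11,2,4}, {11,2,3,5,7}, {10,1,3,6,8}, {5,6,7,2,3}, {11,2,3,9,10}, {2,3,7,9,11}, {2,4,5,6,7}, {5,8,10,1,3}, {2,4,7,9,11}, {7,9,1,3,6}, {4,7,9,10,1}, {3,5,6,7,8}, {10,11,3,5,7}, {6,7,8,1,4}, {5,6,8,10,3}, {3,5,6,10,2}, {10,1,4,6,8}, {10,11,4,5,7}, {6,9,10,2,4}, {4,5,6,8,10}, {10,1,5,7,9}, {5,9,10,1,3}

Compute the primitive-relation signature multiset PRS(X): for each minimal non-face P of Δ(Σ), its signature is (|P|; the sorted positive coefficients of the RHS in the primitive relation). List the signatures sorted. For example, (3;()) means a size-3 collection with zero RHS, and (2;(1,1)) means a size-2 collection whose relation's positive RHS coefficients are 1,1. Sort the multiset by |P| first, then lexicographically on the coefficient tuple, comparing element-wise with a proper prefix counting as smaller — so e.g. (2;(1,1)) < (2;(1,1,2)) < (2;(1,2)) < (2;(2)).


17 minimal non-faces of Δ(Σ) (on 11 rays):

  • {3,4}:  v_{3} + v_{4} = v_{11}  ⟹  sig = (2;(1))
  • {6,11}:  v_{6} + v_{11} = v_{2}  ⟹  sig = (2;(1))
  • {8,9}:  v_{8} + v_{9} = v_{1}  ⟹  sig = (2;(1))
  • {8,11}:  v_{8} + v_{11} = v_{6}  ⟹  sig = (2;(1))
  • {1,11}:  v_{1} + v_{11} = v_{6} + v_{9}  ⟹  sig = (2;(1,1))
  • {1,2}:  v_{1} + v_{2} = 2·v_{6} + v_{9}  ⟹  sig = (2;(1,2))
  • {2,8}:  v_{2} + v_{8} = 2·v_{6}  ⟹  sig = (2;(2))
  • {5,6,9}:  v_{5} + v_{6} + v_{9} = 0  ⟹  sig = (3;())
  • {1,5,6}:  v_{1} + v_{5} + v_{6} = v_{8}  ⟹  sig = (3;(1))
  • {2,5,9}:  v_{2} + v_{5} + v_{9} = v_{11}  ⟹  sig = (3;(1))
  • {6,7,10}:  v_{6} + v_{7} + v_{10} = v_{4}  ⟹  sig = (3;(1))
  • {2,7,10}:  v_{2} + v_{7} + v_{10} = v_{4} + v_{11}  ⟹  sig = (3;(1,1))
  • {4,5,9}:  v_{4} + v_{5} + v_{9} = v_{7} + v_{10}  ⟹  sig = (3;(1,1))
  • {1,4,5}:  v_{1} + v_{4} + v_{5} = v_{7} + v_{8} + v_{10}  ⟹  sig = (3;(1,1,1))
  • {5,9,11}:  v_{5} + v_{9} + v_{11} = v_{3} + v_{7} + v_{10}  ⟹  sig = (3;(1,1,1))
  • {3,7,8,10}:  v_{3} + v_{7} + v_{8} + v_{10} = 0  ⟹  sig = (4;())
  • {1,3,7,10}:  v_{1} + v_{3} + v_{7} + v_{10} = v_{9}  ⟹  sig = (4;(1))

Signatures (|P|; sorted positive RHS coefficients), sorted:
    (2;(1))
    (2;(1))
    (2;(1))
    (2;(1))
    (2;(1,1))
    (2;(1,2))
    (2;(2))
    (3;())
    (3;(1))
    (3;(1))
    (3;(1))
    (3;(1,1))
    (3;(1,1))
    (3;(1,1,1))
    (3;(1,1,1))
    (4;())
    (4;(1))


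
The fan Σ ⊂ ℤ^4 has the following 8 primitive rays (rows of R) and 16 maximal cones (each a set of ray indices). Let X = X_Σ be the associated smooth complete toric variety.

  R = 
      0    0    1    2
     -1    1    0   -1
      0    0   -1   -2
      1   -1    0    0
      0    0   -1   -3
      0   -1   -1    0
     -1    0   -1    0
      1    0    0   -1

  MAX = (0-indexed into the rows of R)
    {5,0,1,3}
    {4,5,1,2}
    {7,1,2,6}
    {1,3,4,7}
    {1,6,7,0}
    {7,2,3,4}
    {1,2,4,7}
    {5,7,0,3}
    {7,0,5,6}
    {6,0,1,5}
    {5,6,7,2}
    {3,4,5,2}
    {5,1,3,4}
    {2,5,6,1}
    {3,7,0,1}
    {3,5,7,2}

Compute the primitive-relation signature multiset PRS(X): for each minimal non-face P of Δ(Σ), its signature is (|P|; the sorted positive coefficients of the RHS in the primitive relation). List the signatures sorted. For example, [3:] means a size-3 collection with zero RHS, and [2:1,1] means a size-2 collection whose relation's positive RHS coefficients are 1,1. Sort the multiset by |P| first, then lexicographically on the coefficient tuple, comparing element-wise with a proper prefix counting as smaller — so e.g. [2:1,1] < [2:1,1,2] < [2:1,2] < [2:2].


The 7 primitive collections of Σ (r=8, n=4):

  {0,2}:  v_{0} + v_{2} = 0 ; sig = [2:]
  {3,6}:  v_{3} + v_{6} = v_{5} ; sig = [2:1]
  {0,4}:  v_{0} + v_{4} = v_{1} + v_{3} ; sig = [2:1,1]
  {4,6}:  v_{4} + v_{6} = v_{1} + v_{2} + v_{5} ; sig = [2:1,1,1]
  {1,2,3}:  v_{1} + v_{2} + v_{3} = v_{4} ; sig = [3:1]
  {1,5,7}:  v_{1} + v_{5} + v_{7} = v_{2} ; sig = [3:1]
  {4,5,7}:  v_{4} + v_{5} + v_{7} = 2·v_{2} + v_{3} ; sig = [3:1,2]

so the primitive-relation signature multiset is
[[2:], [2:1], [2:1,1], [2:1,1,1], [3:1], [3:1], [3:1,2]]


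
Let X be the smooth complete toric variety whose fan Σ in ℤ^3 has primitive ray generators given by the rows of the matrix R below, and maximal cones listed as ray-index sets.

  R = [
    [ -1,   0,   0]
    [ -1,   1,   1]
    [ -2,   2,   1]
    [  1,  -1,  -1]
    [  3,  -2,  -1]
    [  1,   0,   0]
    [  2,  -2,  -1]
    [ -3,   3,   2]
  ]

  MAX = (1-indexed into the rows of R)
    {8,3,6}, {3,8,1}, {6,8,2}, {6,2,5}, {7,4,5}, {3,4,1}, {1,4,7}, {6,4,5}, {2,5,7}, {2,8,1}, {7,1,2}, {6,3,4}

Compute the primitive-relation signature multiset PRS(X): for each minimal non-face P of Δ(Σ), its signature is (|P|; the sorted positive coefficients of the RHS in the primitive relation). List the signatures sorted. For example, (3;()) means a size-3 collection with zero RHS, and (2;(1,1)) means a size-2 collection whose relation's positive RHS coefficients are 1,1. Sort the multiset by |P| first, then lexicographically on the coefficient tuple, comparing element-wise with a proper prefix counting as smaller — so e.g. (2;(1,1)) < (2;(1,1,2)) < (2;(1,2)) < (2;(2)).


Primitive collections (10):

  P = {1,6}:  v_{1} + v_{6} = 0  ⟹  sig = (2;())
  P = {2,4}:  v_{2} + v_{4} = 0  ⟹  sig = (2;())
  P = {3,7}:  v_{3} + v_{7} = 0  ⟹  sig = (2;())
  P = {1,5}:  v_{1} + v_{5} = v_{7}  ⟹  sig = (2;(1))
  P = {2,3}:  v_{2} + v_{3} = v_{8}  ⟹  sig = (2;(1))
  P = {3,5}:  v_{3} + v_{5} = v_{6}  ⟹  sig = (2;(1))
  P = {4,8}:  v_{4} + v_{8} = v_{3}  ⟹  sig = (2;(1))
  P = {6,7}:  v_{6} + v_{7} = v_{5}  ⟹  sig = (2;(1))
  P = {7,8}:  v_{7} + v_{8} = v_{2}  ⟹  sig = (2;(1))
  P = {5,8}:  v_{5} + v_{8} = v_{2} + v_{6}  ⟹  sig = (2;(1,1))

so the primitive-relation signature multiset is
{ (2;()) ×3,  (2;(1)) ×6,  (2;(1,1)) }


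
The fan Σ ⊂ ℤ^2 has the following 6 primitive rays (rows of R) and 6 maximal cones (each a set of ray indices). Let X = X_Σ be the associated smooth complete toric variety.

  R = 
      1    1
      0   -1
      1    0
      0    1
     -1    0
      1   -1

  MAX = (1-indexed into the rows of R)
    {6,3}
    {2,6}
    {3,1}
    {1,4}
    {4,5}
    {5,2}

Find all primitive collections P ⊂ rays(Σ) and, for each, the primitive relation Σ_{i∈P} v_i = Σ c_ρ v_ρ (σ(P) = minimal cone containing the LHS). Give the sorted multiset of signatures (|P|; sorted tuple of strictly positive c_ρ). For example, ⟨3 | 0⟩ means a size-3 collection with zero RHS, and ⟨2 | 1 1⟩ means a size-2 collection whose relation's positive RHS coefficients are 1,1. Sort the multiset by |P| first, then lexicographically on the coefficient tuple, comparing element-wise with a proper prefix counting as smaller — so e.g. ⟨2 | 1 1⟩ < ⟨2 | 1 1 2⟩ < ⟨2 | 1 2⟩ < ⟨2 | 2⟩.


Σ has 9 primitive collections:

  • {2,4}:  v_{2} + v_{4} = 0 ; sig = ⟨2 | 0⟩
  • {3,5}:  v_{3} + v_{5} = 0 ; sig = ⟨2 | 0⟩
  • {1,2}:  v_{1} + v_{2} = v_{3} ; sig = ⟨2 | 1⟩
  • {1,5}:  v_{1} + v_{5} = v_{4} ; sig = ⟨2 | 1⟩
  • {2,3}:  v_{2} + v_{3} = v_{6} ; sig = ⟨2 | 1⟩
  • {3,4}:  v_{3} + v_{4} = v_{1} ; sig = ⟨2 | 1⟩
  • {4,6}:  v_{4} + v_{6} = v_{3} ; sig = ⟨2 | 1⟩
  • {5,6}:  v_{5} + v_{6} = v_{2} ; sig = ⟨2 | 1⟩
  • {1,6}:  v_{1} + v_{6} = 2·v_{3} ; sig = ⟨2 | 2⟩

so the primitive-relation signature multiset is
    ⟨2 | 0⟩
    ⟨2 | 0⟩
    ⟨2 | 1⟩
    ⟨2 | 1⟩
    ⟨2 | 1⟩
    ⟨2 | 1⟩
    ⟨2 | 1⟩
    ⟨2 | 1⟩
    ⟨2 | 2⟩


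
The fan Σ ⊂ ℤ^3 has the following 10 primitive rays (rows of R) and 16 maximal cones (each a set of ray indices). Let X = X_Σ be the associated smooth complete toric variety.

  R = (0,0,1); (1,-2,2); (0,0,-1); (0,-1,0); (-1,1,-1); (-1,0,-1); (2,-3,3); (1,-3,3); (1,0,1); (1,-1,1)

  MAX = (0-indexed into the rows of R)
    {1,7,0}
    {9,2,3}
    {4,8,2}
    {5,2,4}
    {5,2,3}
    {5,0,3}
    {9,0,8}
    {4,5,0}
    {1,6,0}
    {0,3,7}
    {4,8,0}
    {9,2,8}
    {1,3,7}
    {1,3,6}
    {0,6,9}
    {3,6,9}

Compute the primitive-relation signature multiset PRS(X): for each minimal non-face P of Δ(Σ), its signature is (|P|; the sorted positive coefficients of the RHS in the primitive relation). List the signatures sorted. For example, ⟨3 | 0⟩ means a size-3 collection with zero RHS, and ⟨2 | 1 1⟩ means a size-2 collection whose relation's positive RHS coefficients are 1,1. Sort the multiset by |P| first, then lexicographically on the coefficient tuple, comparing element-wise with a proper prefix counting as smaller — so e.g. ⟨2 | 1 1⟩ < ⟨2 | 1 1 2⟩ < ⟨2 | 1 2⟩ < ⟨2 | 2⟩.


The 24 primitive collections of Σ (r=10, n=3):

  P={0,2}:  v_{0} + v_{2} = 0  →  sig = ⟨2 | 0⟩
  P={4,9}:  v_{4} + v_{9} = 0  →  sig = ⟨2 | 0⟩
  P={5,8}:  v_{5} + v_{8} = 0  →  sig = ⟨2 | 0⟩
  P={1,9}:  v_{1} + v_{9} = v_{6}  →  sig = ⟨2 | 1⟩
  P={3,4}:  v_{3} + v_{4} = v_{5}  →  sig = ⟨2 | 1⟩
  P={3,8}:  v_{3} + v_{8} = v_{9}  →  sig = ⟨2 | 1⟩
  P={4,6}:  v_{4} + v_{6} = v_{1}  →  sig = ⟨2 | 1⟩
  P={5,9}:  v_{5} + v_{9} = v_{3}  →  sig = ⟨2 | 1⟩
  P={1,2}:  v_{1} + v_{2} = v_{3} + v_{9}  →  sig = ⟨2 | 1 1⟩
  P={1,4}:  v_{1} + v_{4} = v_{0} + v_{3}  →  sig = ⟨2 | 1 1⟩
  P={2,7}:  v_{2} + v_{7} = v_{1} + v_{3}  →  sig = ⟨2 | 1 1⟩
  P={5,6}:  v_{5} + v_{6} = v_{1} + v_{3}  →  sig = ⟨2 | 1 1⟩
  P={7,8}:  v_{7} + v_{8} = v_{0} + v_{6}  →  sig = ⟨2 | 1 1⟩
  P={1,5}:  v_{1} + v_{5} = v_{0} + 2·v_{3}  →  sig = ⟨2 | 1 2⟩
  P={1,8}:  v_{1} + v_{8} = v_{0} + 2·v_{9}  →  sig = ⟨2 | 1 2⟩
  P={2,6}:  v_{2} + v_{6} = v_{3} + 2·v_{9}  →  sig = ⟨2 | 1 2⟩
  P={6,8}:  v_{6} + v_{8} = v_{0} + 3·v_{9}  →  sig = ⟨2 | 1 3⟩
  P={7,9}:  v_{7} + v_{9} = 2·v_{1}  →  sig = ⟨2 | 2⟩
  P={4,7}:  v_{4} + v_{7} = 2·v_{0} + 2·v_{3}  →  sig = ⟨2 | 2 2⟩
  P={5,7}:  v_{5} + v_{7} = 2·v_{0} + 3·v_{3}  →  sig = ⟨2 | 2 3⟩
  P={6,7}:  v_{6} + v_{7} = 3·v_{1}  →  sig = ⟨2 | 3⟩
  P={0,1,3}:  v_{0} + v_{1} + v_{3} = v_{7}  →  sig = ⟨3 | 1⟩
  P={0,3,9}:  v_{0} + v_{3} + v_{9} = v_{1}  →  sig = ⟨3 | 1⟩
  P={0,3,6}:  v_{0} + v_{3} + v_{6} = 2·v_{1}  →  sig = ⟨3 | 2⟩

Hence PRS(X_Σ) =
{ ⟨2 | 0⟩ ×3,  ⟨2 | 1⟩ ×5,  ⟨2 | 1 1⟩ ×5,  ⟨2 | 1 2⟩ ×3,  ⟨2 | 1 3⟩,  ⟨2 | 2⟩,  ⟨2 | 2 2⟩,  ⟨2 | 2 3⟩,  ⟨2 | 3⟩,  ⟨3 | 1⟩ ×2,  ⟨3 | 2⟩ }


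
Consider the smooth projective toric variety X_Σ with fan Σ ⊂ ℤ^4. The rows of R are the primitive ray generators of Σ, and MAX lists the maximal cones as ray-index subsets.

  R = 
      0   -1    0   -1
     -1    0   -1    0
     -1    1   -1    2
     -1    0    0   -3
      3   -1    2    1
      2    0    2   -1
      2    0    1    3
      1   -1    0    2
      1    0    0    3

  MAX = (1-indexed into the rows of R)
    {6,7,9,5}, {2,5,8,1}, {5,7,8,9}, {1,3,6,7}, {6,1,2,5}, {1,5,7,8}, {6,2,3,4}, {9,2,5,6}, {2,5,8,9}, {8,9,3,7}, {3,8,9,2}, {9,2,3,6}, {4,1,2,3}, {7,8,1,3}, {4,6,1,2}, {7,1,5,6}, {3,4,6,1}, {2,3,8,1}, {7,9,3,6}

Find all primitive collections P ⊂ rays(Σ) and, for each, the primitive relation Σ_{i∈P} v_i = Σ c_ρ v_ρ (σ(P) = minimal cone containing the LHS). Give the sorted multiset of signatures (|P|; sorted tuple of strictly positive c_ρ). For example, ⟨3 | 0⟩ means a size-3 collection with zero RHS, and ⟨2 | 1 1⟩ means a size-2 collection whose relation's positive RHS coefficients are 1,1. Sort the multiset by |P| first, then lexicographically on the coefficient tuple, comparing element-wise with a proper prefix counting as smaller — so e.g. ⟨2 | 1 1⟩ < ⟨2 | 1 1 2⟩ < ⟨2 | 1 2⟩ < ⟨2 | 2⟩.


9 collections generate NE(X_Σ); each relation:

  P = {4,9}:  v_{4} + v_{9} = 0 — sig = ⟨2 | 0⟩
  P = {1,9}:  v_{1} + v_{9} = v_{8} — sig = ⟨2 | 1⟩
  P = {2,7}:  v_{2} + v_{7} = v_{9} — sig = ⟨2 | 1⟩
  P = {3,5}:  v_{3} + v_{5} = v_{7} — sig = ⟨2 | 1⟩
  P = {4,8}:  v_{4} + v_{8} = v_{1} — sig = ⟨2 | 1⟩
  P = {6,8}:  v_{6} + v_{8} = v_{5} — sig = ⟨2 | 1⟩
  P = {4,5}:  v_{4} + v_{5} = v_{1} + v_{6} — sig = ⟨2 | 1 1⟩
  P = {4,7}:  v_{4} + v_{7} = v_{1} + v_{3} + v_{6} — sig = ⟨2 | 1 1 1⟩
  P = {1,2,3,6}:  v_{1} + v_{2} + v_{3} + v_{6} = 0 — sig = ⟨4 | 0⟩

Hence PRS(X_Σ) =
    |P|=2: 8 collections, coeffs (), (1), (1), (1), (1), (1), (1,1), (1,1,1)
    |P|=4: 1 collection, coeffs ()


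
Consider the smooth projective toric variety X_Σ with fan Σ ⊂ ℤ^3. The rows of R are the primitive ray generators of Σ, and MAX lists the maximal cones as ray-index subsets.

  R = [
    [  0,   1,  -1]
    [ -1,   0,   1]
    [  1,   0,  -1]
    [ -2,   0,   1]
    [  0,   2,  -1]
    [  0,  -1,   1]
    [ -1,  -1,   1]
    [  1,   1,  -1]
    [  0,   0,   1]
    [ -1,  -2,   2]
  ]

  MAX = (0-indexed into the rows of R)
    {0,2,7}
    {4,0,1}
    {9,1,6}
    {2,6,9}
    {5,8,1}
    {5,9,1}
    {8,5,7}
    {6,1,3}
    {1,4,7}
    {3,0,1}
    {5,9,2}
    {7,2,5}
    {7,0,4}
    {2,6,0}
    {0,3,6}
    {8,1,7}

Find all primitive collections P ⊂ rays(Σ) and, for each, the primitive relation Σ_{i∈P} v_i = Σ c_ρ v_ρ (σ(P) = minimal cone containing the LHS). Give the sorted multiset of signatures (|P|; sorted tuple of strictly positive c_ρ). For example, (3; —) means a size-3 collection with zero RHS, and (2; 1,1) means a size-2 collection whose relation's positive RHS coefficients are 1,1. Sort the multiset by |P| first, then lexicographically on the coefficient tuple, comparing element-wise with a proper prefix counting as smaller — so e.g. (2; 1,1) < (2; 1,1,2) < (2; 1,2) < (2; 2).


24 minimal non-faces of Δ(Σ) (on 10 rays):

  P={0,5}:  v_{0} + v_{5} = 0  ⇒ sig = (2; —)
  P={1,2}:  v_{1} + v_{2} = 0  ⇒ sig = (2; —)
  P={6,7}:  v_{6} + v_{7} = 0  ⇒ sig = (2; —)
  P={0,9}:  v_{0} + v_{9} = v_{6}  ⇒ sig = (2; 1)
  P={4,9}:  v_{4} + v_{9} = v_{1}  ⇒ sig = (2; 1)
  P={5,6}:  v_{5} + v_{6} = v_{9}  ⇒ sig = (2; 1)
  P={7,9}:  v_{7} + v_{9} = v_{5}  ⇒ sig = (2; 1)
  P={0,8}:  v_{0} + v_{8} = v_{1} + v_{7}  ⇒ sig = (2; 1,1)
  P={2,3}:  v_{2} + v_{3} = v_{0} + v_{6}  ⇒ sig = (2; 1,1)
  P={2,4}:  v_{2} + v_{4} = v_{0} + v_{7}  ⇒ sig = (2; 1,1)
  P={2,8}:  v_{2} + v_{8} = v_{5} + v_{7}  ⇒ sig = (2; 1,1)
  P={3,5}:  v_{3} + v_{5} = v_{1} + v_{6}  ⇒ sig = (2; 1,1)
  P={3,7}:  v_{3} + v_{7} = v_{0} + v_{1}  ⇒ sig = (2; 1,1)
  P={4,5}:  v_{4} + v_{5} = v_{1} + v_{7}  ⇒ sig = (2; 1,1)
  P={4,6}:  v_{4} + v_{6} = v_{0} + v_{1}  ⇒ sig = (2; 1,1)
  P={6,8}:  v_{6} + v_{8} = v_{1} + v_{5}  ⇒ sig = (2; 1,1)
  P={3,9}:  v_{3} + v_{9} = v_{1} + 2·v_{6}  ⇒ sig = (2; 1,2)
  P={8,9}:  v_{8} + v_{9} = v_{1} + 2·v_{5}  ⇒ sig = (2; 1,2)
  P={3,8}:  v_{3} + v_{8} = 2·v_{1}  ⇒ sig = (2; 2)
  P={3,4}:  v_{3} + v_{4} = 2·v_{0} + 2·v_{1}  ⇒ sig = (2; 2,2)
  P={4,8}:  v_{4} + v_{8} = 2·v_{1} + 2·v_{7}  ⇒ sig = (2; 2,2)
  P={0,1,6}:  v_{0} + v_{1} + v_{6} = v_{3}  ⇒ sig = (3; 1)
  P={0,1,7}:  v_{0} + v_{1} + v_{7} = v_{4}  ⇒ sig = (3; 1)
  P={1,5,7}:  v_{1} + v_{5} + v_{7} = v_{8}  ⇒ sig = (3; 1)

Signatures (|P|; sorted positive RHS coefficients), sorted:
[(2; —), (2; —), (2; —), (2; 1), (2; 1), (2; 1), (2; 1), (2; 1,1), (2; 1,1), (2; 1,1), (2; 1,1), (2; 1,1), (2; 1,1), (2; 1,1), (2; 1,1), (2; 1,1), (2; 1,2), (2; 1,2), (2; 2), (2; 2,2), (2; 2,2), (3; 1), (3; 1), (3; 1)]


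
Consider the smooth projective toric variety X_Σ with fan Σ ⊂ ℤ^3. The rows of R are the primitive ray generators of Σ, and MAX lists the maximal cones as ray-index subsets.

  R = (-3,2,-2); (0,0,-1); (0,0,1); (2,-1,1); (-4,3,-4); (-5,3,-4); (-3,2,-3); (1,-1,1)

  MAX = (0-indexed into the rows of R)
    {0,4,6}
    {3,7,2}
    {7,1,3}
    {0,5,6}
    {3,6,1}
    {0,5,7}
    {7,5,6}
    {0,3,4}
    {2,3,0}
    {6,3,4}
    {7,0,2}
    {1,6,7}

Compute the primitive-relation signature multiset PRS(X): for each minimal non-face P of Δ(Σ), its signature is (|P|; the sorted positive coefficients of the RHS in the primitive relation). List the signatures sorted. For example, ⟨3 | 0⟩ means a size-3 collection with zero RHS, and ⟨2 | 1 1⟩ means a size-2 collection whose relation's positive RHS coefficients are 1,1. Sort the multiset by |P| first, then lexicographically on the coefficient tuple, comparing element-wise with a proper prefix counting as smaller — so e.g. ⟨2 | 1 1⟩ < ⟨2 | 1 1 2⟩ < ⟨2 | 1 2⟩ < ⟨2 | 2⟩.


Minimal non-faces — 14 found among 8 rays, 12 max cones:

  {1,2}:  v_{1} + v_{2} = 0  so sig = ⟨2 | 0⟩
  {0,1}:  v_{0} + v_{1} = v_{6}  so sig = ⟨2 | 1⟩
  {2,6}:  v_{2} + v_{6} = v_{0}  so sig = ⟨2 | 1⟩
  {3,5}:  v_{3} + v_{5} = v_{6}  so sig = ⟨2 | 1⟩
  {4,7}:  v_{4} + v_{7} = v_{6}  so sig = ⟨2 | 1⟩
  {1,4}:  v_{1} + v_{4} = v_{3} + 2·v_{6}  so sig = ⟨2 | 1 2⟩
  {1,5}:  v_{1} + v_{5} = 2·v_{6} + v_{7}  so sig = ⟨2 | 1 2⟩
  {2,4}:  v_{2} + v_{4} = 2·v_{0} + v_{3}  so sig = ⟨2 | 1 2⟩
  {2,5}:  v_{2} + v_{5} = 2·v_{0} + v_{7}  so sig = ⟨2 | 1 2⟩
  {4,5}:  v_{4} + v_{5} = v_{0} + 2·v_{6}  so sig = ⟨2 | 1 2⟩
  {0,3,7}:  v_{0} + v_{3} + v_{7} = 0  so sig = ⟨3 | 0⟩
  {0,3,6}:  v_{0} + v_{3} + v_{6} = v_{4}  so sig = ⟨3 | 1⟩
  {0,6,7}:  v_{0} + v_{6} + v_{7} = v_{5}  so sig = ⟨3 | 1⟩
  {3,6,7}:  v_{3} + v_{6} + v_{7} = v_{1}  so sig = ⟨3 | 1⟩

so the primitive-relation signature multiset is
    ⟨2 | 0⟩
    ⟨2 | 1⟩
    ⟨2 | 1⟩
    ⟨2 | 1⟩
    ⟨2 | 1⟩
    ⟨2 | 1 2⟩
    ⟨2 | 1 2⟩
    ⟨2 | 1 2⟩
    ⟨2 | 1 2⟩
    ⟨2 | 1 2⟩
    ⟨3 | 0⟩
    ⟨3 | 1⟩
    ⟨3 | 1⟩
    ⟨3 | 1⟩
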